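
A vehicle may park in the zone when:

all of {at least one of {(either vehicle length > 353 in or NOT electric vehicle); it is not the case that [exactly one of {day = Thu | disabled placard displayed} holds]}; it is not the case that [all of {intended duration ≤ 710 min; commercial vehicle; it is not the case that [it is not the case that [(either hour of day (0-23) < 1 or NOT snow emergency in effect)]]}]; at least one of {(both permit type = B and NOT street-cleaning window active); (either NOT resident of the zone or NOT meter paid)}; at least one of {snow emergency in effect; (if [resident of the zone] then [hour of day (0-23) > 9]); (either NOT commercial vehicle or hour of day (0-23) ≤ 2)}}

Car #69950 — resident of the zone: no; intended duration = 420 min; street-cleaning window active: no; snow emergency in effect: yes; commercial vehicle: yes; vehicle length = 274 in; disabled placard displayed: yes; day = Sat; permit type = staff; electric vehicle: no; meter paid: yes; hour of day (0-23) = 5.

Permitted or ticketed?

Atomic conditions:
  vehicle length > 353 in: 274 > 353 is false
  NOT electric vehicle: no → true
  day = Thu: Sat == Thu is false
  disabled placard displayed: yes → true
  intended duration ≤ 710 min: 420 ≤ 710 is true
  commercial vehicle: yes → true
  hour of day (0-23) < 1: 5 < 1 is false
  NOT snow emergency in effect: yes → false
  permit type = B: staff == B is false
  NOT street-cleaning window active: no → true
  NOT resident of the zone: no → true
  NOT meter paid: yes → false
  snow emergency in effect: yes → true
  resident of the zone: no → false
  hour of day (0-23) > 9: 5 > 9 is false
  NOT commercial vehicle: yes → false
  hour of day (0-23) ≤ 2: 5 ≤ 2 is false
Combine:
[1.1] false OR true = true
[1.2.1] exactly-one(false, true) = true
[1.2] NOT true = false
[1] true OR false = true
[2.1.3.1.1] false OR false = false
[2.1.3.1] NOT false = true
[2.1.3] NOT true = false
[2.1] true AND true AND false = false
[2] NOT false = true
[3.1] false AND true = false
[3.2] true OR false = true
[3] false OR true = true
[4.2] false → false (antecedent false ⇒ implication holds) = true
[4.3] false OR false = false
[4] true OR true OR false = true
[root] true AND true AND true AND true = true
Overall: true → permitted

Permitted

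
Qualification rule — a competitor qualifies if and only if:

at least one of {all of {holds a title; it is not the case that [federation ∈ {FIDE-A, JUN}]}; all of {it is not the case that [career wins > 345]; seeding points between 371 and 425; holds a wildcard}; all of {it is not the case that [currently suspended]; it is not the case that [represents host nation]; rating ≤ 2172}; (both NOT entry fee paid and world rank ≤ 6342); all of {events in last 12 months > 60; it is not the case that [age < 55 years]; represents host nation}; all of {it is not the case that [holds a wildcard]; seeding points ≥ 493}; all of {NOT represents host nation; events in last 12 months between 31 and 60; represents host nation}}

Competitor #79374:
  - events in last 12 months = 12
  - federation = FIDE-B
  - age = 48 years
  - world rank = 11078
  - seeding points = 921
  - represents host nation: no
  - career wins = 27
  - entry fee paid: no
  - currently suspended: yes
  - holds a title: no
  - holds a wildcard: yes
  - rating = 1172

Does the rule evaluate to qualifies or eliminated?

Eliminated

Atomic conditions:
  holds a title: no → false
  federation ∈ {FIDE-A, JUN}: FIDE-B is not in the set → false
  career wins > 345: 27 > 345 is false
  seeding points between 371 and 425: 921 in [371, 425] is false
  holds a wildcard: yes → true
  currently suspended: yes → true
  represents host nation: no → false
  rating ≤ 2172: 1172 ≤ 2172 is true
  NOT entry fee paid: no → true
  world rank ≤ 6342: 11078 ≤ 6342 is false
  events in last 12 months > 60: 12 > 60 is false
  age < 55 years: 48 < 55 is true
  seeding points ≥ 493: 921 ≥ 493 is true
  NOT represents host nation: no → true
  events in last 12 months between 31 and 60: 12 in [31, 60] is false
Combine:
[1.2] NOT false = true
[1] false AND true = false
[2.1] NOT false = true
[2] true AND false AND true = false
[3.1] NOT true = false
[3.2] NOT false = true
[3] false AND true AND true = false
[4] true AND false = false
[5.2] NOT true = false
[5] false AND false AND false = false
[6.1] NOT true = false
[6] false AND true = false
[7] true AND false AND false = false
[root] false OR false OR false OR false OR false OR false OR false = false
Overall: false → eliminated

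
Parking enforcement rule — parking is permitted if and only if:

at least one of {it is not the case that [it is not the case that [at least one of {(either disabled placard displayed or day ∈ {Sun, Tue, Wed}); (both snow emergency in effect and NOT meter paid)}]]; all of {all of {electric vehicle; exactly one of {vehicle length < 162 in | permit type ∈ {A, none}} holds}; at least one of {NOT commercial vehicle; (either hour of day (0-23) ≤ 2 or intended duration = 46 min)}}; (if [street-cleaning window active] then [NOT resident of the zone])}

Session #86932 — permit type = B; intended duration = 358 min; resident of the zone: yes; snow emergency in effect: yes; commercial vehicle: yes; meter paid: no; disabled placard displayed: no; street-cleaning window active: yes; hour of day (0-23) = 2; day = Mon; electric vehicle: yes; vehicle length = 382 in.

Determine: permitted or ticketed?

Permitted

Atomic conditions:
  disabled placard displayed: no → false
  day ∈ {Sun, Tue, Wed}: Mon is not in the set → false
  snow emergency in effect: yes → true
  NOT meter paid: no → true
  electric vehicle: yes → true
  vehicle length < 162 in: 382 < 162 is false
  permit type ∈ {A, none}: B is not in the set → false
  NOT commercial vehicle: yes → false
  hour of day (0-23) ≤ 2: 2 ≤ 2 is true
  intended duration = 46 min: 358 == 46 is false
  street-cleaning window active: yes → true
  NOT resident of the zone: yes → false
Combine:
[1.1.1.1] false OR false = false
[1.1.1.2] true AND true = true
[1.1.1] false OR true = true
[1.1] NOT true = false
[1] NOT false = true
[2.1.2] exactly-one(false, false) = false
[2.1] true AND false = false
[2.2.2] true OR false = true
[2.2] false OR true = true
[2] false AND true = false
[3] true → false = false
[root] true OR false OR false = true
Overall: true → permitted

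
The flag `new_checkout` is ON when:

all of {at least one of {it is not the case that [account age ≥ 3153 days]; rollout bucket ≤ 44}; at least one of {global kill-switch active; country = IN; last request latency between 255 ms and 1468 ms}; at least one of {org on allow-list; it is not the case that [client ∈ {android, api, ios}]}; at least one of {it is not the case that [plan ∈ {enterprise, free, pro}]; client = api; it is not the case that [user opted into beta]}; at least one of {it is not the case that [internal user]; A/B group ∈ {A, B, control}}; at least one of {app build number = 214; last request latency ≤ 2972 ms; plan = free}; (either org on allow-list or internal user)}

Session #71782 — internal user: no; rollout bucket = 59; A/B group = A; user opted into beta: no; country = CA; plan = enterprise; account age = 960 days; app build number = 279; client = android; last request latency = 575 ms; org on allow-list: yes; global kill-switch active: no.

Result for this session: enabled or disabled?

Enabled

Atomic conditions:
  account age ≥ 3153 days: 960 ≥ 3153 is false
  rollout bucket ≤ 44: 59 ≤ 44 is false
  global kill-switch active: no → false
  country = IN: CA == IN is false
  last request latency between 255 ms and 1468 ms: 575 in [255, 1468] is true
  org on allow-list: yes → true
  client ∈ {android, api, ios}: android is in the set → true
  plan ∈ {enterprise, free, pro}: enterprise is in the set → true
  client = api: android == api is false
  user opted into beta: no → false
  internal user: no → false
  A/B group ∈ {A, B, control}: A is in the set → true
  app build number = 214: 279 == 214 is false
  last request latency ≤ 2972 ms: 575 ≤ 2972 is true
  plan = free: enterprise == free is false
Combine:
[1.1] NOT false = true
[1] true OR false = true
[2] false OR false OR true = true
[3.2] NOT true = false
[3] true OR false = true
[4.1] NOT true = false
[4.3] NOT false = true
[4] false OR false OR true = true
[5.1] NOT false = true
[5] true OR true = true
[6] false OR true OR false = true
[7] true OR false = true
[root] true AND true AND true AND true AND true AND true AND true = true
Overall: true → enabled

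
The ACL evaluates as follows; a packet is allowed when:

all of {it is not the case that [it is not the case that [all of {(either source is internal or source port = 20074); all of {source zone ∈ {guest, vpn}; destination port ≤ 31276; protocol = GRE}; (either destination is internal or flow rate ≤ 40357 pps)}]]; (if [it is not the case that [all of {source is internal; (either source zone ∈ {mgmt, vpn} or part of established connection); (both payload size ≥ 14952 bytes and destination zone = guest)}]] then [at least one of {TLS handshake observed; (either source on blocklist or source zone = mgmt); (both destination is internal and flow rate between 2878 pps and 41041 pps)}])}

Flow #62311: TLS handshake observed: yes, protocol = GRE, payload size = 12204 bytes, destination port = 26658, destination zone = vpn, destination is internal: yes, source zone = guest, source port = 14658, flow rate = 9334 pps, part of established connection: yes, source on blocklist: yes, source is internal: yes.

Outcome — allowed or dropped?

Allowed

Atomic conditions:
  source is internal: yes → true
  source port = 20074: 14658 == 20074 is false
  source zone ∈ {guest, vpn}: guest is in the set → true
  destination port ≤ 31276: 26658 ≤ 31276 is true
  protocol = GRE: GRE == GRE is true
  destination is internal: yes → true
  flow rate ≤ 40357 pps: 9334 ≤ 40357 is true
  source zone ∈ {mgmt, vpn}: guest is not in the set → false
  part of established connection: yes → true
  payload size ≥ 14952 bytes: 12204 ≥ 14952 is false
  destination zone = guest: vpn == guest is false
  TLS handshake observed: yes → true
  source on blocklist: yes → true
  source zone = mgmt: guest == mgmt is false
  flow rate between 2878 pps and 41041 pps: 9334 in [2878, 41041] is true
Combine:
[1.1.1.1] true OR false = true
[1.1.1.2] true AND true AND true = true
[1.1.1.3] true OR true = true
[1.1.1] true AND true AND true = true
[1.1] NOT true = false
[1] NOT false = true
[2.1.1.2] false OR true = true
[2.1.1.3] false AND false = false
[2.1.1] true AND true AND false = false
[2.1] NOT false = true
[2.2.2] true OR false = true
[2.2.3] true AND true = true
[2.2] true OR true OR true = true
[2] true → true = true
[root] true AND true = true
Overall: true → allowed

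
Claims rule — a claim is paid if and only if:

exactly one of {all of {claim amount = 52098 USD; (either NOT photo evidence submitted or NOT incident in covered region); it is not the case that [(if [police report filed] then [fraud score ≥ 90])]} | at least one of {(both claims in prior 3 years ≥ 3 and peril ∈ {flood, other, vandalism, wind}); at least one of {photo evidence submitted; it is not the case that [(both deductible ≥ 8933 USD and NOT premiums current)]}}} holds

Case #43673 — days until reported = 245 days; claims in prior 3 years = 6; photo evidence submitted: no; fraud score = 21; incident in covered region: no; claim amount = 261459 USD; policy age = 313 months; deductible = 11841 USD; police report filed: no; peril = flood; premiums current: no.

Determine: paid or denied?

Paid

Atomic conditions:
  claim amount = 52098 USD: 261459 == 52098 is false
  NOT photo evidence submitted: no → true
  NOT incident in covered region: no → true
  police report filed: no → false
  fraud score ≥ 90: 21 ≥ 90 is false
  claims in prior 3 years ≥ 3: 6 ≥ 3 is true
  peril ∈ {flood, other, vandalism, wind}: flood is in the set → true
  photo evidence submitted: no → false
  deductible ≥ 8933 USD: 11841 ≥ 8933 is true
  NOT premiums current: no → true
Combine:
[1.2] true OR true = true
[1.3.1] false → false (antecedent false ⇒ implication holds) = true
[1.3] NOT true = false
[1] false AND true AND false = false
[2.1] true AND true = true
[2.2.2.1] true AND true = true
[2.2.2] NOT true = false
[2.2] false OR false = false
[2] true OR false = true
[root] exactly-one(false, true) = true
Overall: true → paid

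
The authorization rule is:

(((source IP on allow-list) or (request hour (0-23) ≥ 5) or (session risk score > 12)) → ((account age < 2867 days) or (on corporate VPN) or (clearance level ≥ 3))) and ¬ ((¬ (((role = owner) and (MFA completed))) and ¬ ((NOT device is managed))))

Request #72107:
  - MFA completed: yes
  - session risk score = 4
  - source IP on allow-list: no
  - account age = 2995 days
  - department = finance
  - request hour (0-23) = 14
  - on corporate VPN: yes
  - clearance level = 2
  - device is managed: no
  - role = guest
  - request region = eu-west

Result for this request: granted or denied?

Granted

Atomic conditions:
  source IP on allow-list: no → false
  request hour (0-23) ≥ 5: 14 ≥ 5 is true
  session risk score > 12: 4 > 12 is false
  account age < 2867 days: 2995 < 2867 is false
  on corporate VPN: yes → true
  clearance level ≥ 3: 2 ≥ 3 is false
  role = owner: guest == owner is false
  MFA completed: yes → true
  NOT device is managed: no → true
Combine:
[1.1] false OR true OR false = true
[1.2] false OR true OR false = true
[1] true → true = true
[2.1.1.1] false AND true = false
[2.1.1] NOT false = true
[2.1.2] NOT true = false
[2.1] true AND false = false
[2] NOT false = true
[root] true AND true = true
Overall: true → granted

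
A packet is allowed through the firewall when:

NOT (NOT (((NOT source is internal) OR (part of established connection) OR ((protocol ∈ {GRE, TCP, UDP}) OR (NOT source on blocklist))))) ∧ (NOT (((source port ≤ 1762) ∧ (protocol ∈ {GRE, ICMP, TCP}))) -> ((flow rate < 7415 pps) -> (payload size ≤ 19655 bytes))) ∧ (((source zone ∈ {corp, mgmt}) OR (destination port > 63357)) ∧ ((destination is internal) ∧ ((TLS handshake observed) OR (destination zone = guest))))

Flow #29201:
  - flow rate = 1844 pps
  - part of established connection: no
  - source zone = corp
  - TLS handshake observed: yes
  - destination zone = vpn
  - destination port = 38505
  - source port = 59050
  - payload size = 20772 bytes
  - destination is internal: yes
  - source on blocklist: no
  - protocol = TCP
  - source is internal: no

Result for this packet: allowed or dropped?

Atomic conditions:
  NOT source is internal: no → true
  part of established connection: no → false
  protocol ∈ {GRE, TCP, UDP}: TCP is in the set → true
  NOT source on blocklist: no → true
  source port ≤ 1762: 59050 ≤ 1762 is false
  protocol ∈ {GRE, ICMP, TCP}: TCP is in the set → true
  flow rate < 7415 pps: 1844 < 7415 is true
  payload size ≤ 19655 bytes: 20772 ≤ 19655 is false
  source zone ∈ {corp, mgmt}: corp is in the set → true
  destination port > 63357: 38505 > 63357 is false
  destination is internal: yes → true
  TLS handshake observed: yes → true
  destination zone = guest: vpn == guest is false
Combine:
[1.1.1.3] true OR true = true
[1.1.1] true OR false OR true = true
[1.1] NOT true = false
[1] NOT false = true
[2.1.1] false AND true = false
[2.1] NOT false = true
[2.2] true → false = false
[2] true → false = false
[3.1] true OR false = true
[3.2.2] true OR false = true
[3.2] true AND true = true
[3] true AND true = true
[root] true AND false AND true = false
Overall: false → dropped

Dropped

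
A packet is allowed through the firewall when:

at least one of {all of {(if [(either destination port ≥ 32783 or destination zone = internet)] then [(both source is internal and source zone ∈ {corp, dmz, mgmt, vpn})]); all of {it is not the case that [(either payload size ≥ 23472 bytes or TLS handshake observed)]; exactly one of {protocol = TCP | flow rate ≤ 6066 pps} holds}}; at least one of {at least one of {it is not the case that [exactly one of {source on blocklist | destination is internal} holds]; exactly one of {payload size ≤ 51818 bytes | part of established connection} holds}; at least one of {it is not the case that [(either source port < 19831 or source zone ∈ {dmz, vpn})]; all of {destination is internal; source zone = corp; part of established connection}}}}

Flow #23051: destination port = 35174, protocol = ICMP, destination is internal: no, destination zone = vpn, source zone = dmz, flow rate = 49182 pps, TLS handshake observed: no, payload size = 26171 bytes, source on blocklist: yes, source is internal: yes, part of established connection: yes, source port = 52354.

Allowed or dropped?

Dropped

Atomic conditions:
  destination port ≥ 32783: 35174 ≥ 32783 is true
  destination zone = internet: vpn == internet is false
  source is internal: yes → true
  source zone ∈ {corp, dmz, mgmt, vpn}: dmz is in the set → true
  payload size ≥ 23472 bytes: 26171 ≥ 23472 is true
  TLS handshake observed: no → false
  protocol = TCP: ICMP == TCP is false
  flow rate ≤ 6066 pps: 49182 ≤ 6066 is false
  source on blocklist: yes → true
  destination is internal: no → false
  payload size ≤ 51818 bytes: 26171 ≤ 51818 is true
  part of established connection: yes → true
  source port < 19831: 52354 < 19831 is false
  source zone ∈ {dmz, vpn}: dmz is in the set → true
  source zone = corp: dmz == corp is false
Combine:
[1.1.1] true OR false = true
[1.1.2] true AND true = true
[1.1] true → true = true
[1.2.1.1] true OR false = true
[1.2.1] NOT true = false
[1.2.2] exactly-one(false, false) = false
[1.2] false AND false = false
[1] true AND false = false
[2.1.1.1] exactly-one(true, false) = true
[2.1.1] NOT true = false
[2.1.2] exactly-one(true, true) = false
[2.1] false OR false = false
[2.2.1.1] false OR true = true
[2.2.1] NOT true = false
[2.2.2] false AND false AND true = false
[2.2] false OR false = false
[2] false OR false = false
[root] false OR false = false
Overall: false → dropped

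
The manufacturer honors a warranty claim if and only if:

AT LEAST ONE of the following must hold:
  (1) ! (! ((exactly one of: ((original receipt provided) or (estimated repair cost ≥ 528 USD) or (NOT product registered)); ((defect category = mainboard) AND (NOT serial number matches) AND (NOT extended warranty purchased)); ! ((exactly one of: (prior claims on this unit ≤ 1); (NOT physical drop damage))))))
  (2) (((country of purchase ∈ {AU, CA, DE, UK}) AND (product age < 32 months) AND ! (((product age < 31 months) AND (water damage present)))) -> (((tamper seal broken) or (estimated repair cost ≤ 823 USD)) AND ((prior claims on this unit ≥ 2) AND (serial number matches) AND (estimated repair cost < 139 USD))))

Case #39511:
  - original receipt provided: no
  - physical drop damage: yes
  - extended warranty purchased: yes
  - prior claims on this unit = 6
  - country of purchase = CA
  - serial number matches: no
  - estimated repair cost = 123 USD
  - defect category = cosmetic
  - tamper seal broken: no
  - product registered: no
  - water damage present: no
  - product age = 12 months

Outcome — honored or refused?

Atomic conditions:
  original receipt provided: no → false
  estimated repair cost ≥ 528 USD: 123 ≥ 528 is false
  NOT product registered: no → true
  defect category = mainboard: cosmetic == mainboard is false
  NOT serial number matches: no → true
  NOT extended warranty purchased: yes → false
  prior claims on this unit ≤ 1: 6 ≤ 1 is false
  NOT physical drop damage: yes → false
  country of purchase ∈ {AU, CA, DE, UK}: CA is in the set → true
  product age < 32 months: 12 < 32 is true
  product age < 31 months: 12 < 31 is true
  water damage present: no → false
  tamper seal broken: no → false
  estimated repair cost ≤ 823 USD: 123 ≤ 823 is true
  prior claims on this unit ≥ 2: 6 ≥ 2 is true
  serial number matches: no → false
  estimated repair cost < 139 USD: 123 < 139 is true
Combine:
[1.1.1.1] false OR false OR true = true
[1.1.1.2] false AND true AND false = false
[1.1.1.3.1] exactly-one(false, false) = false
[1.1.1.3] NOT false = true
[1.1.1] exactly-one(true, false, true) = false
[1.1] NOT false = true
[1] NOT true = false
[2.1.3.1] true AND false = false
[2.1.3] NOT false = true
[2.1] true AND true AND true = true
[2.2.1] false OR true = true
[2.2.2] true AND false AND true = false
[2.2] true AND false = false
[2] true → false = false
[root] false OR false = false
Overall: false → refused

Refused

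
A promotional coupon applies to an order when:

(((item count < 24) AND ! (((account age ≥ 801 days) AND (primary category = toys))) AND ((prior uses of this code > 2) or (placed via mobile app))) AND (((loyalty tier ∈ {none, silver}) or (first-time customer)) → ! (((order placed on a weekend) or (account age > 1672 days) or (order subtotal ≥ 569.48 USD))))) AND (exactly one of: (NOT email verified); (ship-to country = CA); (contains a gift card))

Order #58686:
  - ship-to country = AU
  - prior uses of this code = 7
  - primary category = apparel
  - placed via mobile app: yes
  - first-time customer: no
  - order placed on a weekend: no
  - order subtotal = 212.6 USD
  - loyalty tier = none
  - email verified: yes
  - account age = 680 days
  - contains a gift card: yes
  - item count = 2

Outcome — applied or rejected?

Applied

Atomic conditions:
  item count < 24: 2 < 24 is true
  account age ≥ 801 days: 680 ≥ 801 is false
  primary category = toys: apparel == toys is false
  prior uses of this code > 2: 7 > 2 is true
  placed via mobile app: yes → true
  loyalty tier ∈ {none, silver}: none is in the set → true
  first-time customer: no → false
  order placed on a weekend: no → false
  account age > 1672 days: 680 > 1672 is false
  order subtotal ≥ 569.48 USD: 212.6 ≥ 569.48 is false
  NOT email verified: yes → false
  ship-to country = CA: AU == CA is false
  contains a gift card: yes → true
Combine:
[1.1.2.1] false AND false = false
[1.1.2] NOT false = true
[1.1.3] true OR true = true
[1.1] true AND true AND true = true
[1.2.1] true OR false = true
[1.2.2.1] false OR false OR false = false
[1.2.2] NOT false = true
[1.2] true → true = true
[1] true AND true = true
[2] exactly-one(false, false, true) = true
[root] true AND true = true
Overall: true → applied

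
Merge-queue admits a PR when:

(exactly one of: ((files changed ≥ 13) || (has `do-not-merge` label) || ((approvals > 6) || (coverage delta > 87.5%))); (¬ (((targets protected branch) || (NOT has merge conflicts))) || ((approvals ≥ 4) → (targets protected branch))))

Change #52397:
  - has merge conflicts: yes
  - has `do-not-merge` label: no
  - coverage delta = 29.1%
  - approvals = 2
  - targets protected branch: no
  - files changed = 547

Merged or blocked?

Atomic conditions:
  files changed ≥ 13: 547 ≥ 13 is true
  has `do-not-merge` label: no → false
  approvals > 6: 2 > 6 is false
  coverage delta > 87.5%: 29.1 > 87.5 is false
  targets protected branch: no → false
  NOT has merge conflicts: yes → false
  approvals ≥ 4: 2 ≥ 4 is false
Combine:
[1.3] false OR false = false
[1] true OR false OR false = true
[2.1.1] false OR false = false
[2.1] NOT false = true
[2.2] false → false (antecedent false ⇒ implication holds) = true
[2] true OR true = true
[root] exactly-one(true, true) = false
Overall: false → blocked

Blocked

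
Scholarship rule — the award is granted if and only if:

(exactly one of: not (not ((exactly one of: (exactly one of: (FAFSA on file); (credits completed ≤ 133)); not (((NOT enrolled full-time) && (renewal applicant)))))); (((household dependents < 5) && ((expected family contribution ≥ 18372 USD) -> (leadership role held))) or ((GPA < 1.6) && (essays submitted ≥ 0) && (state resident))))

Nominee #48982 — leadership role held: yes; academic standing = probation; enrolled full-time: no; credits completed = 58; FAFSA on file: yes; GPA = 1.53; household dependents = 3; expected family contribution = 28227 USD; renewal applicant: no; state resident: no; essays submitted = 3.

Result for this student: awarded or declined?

Declined

Atomic conditions:
  FAFSA on file: yes → true
  credits completed ≤ 133: 58 ≤ 133 is true
  NOT enrolled full-time: no → true
  renewal applicant: no → false
  household dependents < 5: 3 < 5 is true
  expected family contribution ≥ 18372 USD: 28227 ≥ 18372 is true
  leadership role held: yes → true
  GPA < 1.6: 1.53 < 1.6 is true
  essays submitted ≥ 0: 3 ≥ 0 is true
  state resident: no → false
Combine:
[1.1.1.1] exactly-one(true, true) = false
[1.1.1.2.1] true AND false = false
[1.1.1.2] NOT false = true
[1.1.1] exactly-one(false, true) = true
[1.1] NOT true = false
[1] NOT false = true
[2.1.2] true → true = true
[2.1] true AND true = true
[2.2] true AND true AND false = false
[2] true OR false = true
[root] exactly-one(true, true) = false
Overall: false → declined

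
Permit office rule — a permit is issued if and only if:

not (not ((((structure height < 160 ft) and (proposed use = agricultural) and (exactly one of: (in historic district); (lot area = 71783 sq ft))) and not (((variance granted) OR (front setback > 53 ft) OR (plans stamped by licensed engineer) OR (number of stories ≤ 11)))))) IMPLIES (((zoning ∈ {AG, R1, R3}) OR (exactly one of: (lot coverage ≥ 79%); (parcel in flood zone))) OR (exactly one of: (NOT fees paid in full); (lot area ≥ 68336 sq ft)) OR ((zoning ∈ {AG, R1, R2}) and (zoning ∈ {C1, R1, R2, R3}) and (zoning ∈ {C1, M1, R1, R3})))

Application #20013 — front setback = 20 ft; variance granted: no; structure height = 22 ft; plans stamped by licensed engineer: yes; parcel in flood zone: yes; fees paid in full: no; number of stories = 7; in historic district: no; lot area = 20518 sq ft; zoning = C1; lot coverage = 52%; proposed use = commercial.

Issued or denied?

Issued

Atomic conditions:
  structure height < 160 ft: 22 < 160 is true
  proposed use = agricultural: commercial == agricultural is false
  in historic district: no → false
  lot area = 71783 sq ft: 20518 == 71783 is false
  variance granted: no → false
  front setback > 53 ft: 20 > 53 is false
  plans stamped by licensed engineer: yes → true
  number of stories ≤ 11: 7 ≤ 11 is true
  zoning ∈ {AG, R1, R3}: C1 is not in the set → false
  lot coverage ≥ 79%: 52 ≥ 79 is false
  parcel in flood zone: yes → true
  NOT fees paid in full: no → true
  lot area ≥ 68336 sq ft: 20518 ≥ 68336 is false
  zoning ∈ {AG, R1, R2}: C1 is not in the set → false
  zoning ∈ {C1, R1, R2, R3}: C1 is in the set → true
  zoning ∈ {C1, M1, R1, R3}: C1 is in the set → true
Combine:
[1.1.1.1.3] exactly-one(false, false) = false
[1.1.1.1] true AND false AND false = false
[1.1.1.2.1] false OR false OR true OR true = true
[1.1.1.2] NOT true = false
[1.1.1] false AND false = false
[1.1] NOT false = true
[1] NOT true = false
[2.1.2] exactly-one(false, true) = true
[2.1] false OR true = true
[2.2] exactly-one(true, false) = true
[2.3] false AND true AND true = false
[2] true OR true OR false = true
[root] false → true (antecedent false ⇒ implication holds) = true
Overall: true → issued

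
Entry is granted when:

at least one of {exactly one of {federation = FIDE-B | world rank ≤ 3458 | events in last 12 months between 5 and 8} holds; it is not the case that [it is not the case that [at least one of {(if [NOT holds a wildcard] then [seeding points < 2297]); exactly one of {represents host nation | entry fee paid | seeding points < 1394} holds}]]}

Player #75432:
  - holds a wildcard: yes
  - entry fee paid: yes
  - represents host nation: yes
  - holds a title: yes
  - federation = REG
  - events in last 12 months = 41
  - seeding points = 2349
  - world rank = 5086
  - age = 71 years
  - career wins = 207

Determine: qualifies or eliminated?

Qualifies

Atomic conditions:
  federation = FIDE-B: REG == FIDE-B is false
  world rank ≤ 3458: 5086 ≤ 3458 is false
  events in last 12 months between 5 and 8: 41 in [5, 8] is false
  NOT holds a wildcard: yes → false
  seeding points < 2297: 2349 < 2297 is false
  represents host nation: yes → true
  entry fee paid: yes → true
  seeding points < 1394: 2349 < 1394 is false
Combine:
[1] exactly-one(false, false, false) = false
[2.1.1.1] false → false (antecedent false ⇒ implication holds) = true
[2.1.1.2] exactly-one(true, true, false) = false
[2.1.1] true OR false = true
[2.1] NOT true = false
[2] NOT false = true
[root] false OR true = true
Overall: true → qualifies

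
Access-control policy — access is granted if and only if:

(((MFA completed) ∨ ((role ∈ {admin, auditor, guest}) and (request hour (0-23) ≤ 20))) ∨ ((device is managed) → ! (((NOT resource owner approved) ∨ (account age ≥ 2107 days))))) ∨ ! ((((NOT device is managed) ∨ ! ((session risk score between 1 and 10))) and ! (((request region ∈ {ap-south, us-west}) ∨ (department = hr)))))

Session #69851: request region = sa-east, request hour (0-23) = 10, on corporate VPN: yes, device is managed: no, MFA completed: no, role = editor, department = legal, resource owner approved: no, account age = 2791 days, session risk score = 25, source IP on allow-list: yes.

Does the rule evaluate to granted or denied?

Granted

Atomic conditions:
  MFA completed: no → false
  role ∈ {admin, auditor, guest}: editor is not in the set → false
  request hour (0-23) ≤ 20: 10 ≤ 20 is true
  device is managed: no → false
  NOT resource owner approved: no → true
  account age ≥ 2107 days: 2791 ≥ 2107 is true
  NOT device is managed: no → true
  session risk score between 1 and 10: 25 in [1, 10] is false
  request region ∈ {ap-south, us-west}: sa-east is not in the set → false
  department = hr: legal == hr is false
Combine:
[1.1.2] false AND true = false
[1.1] false OR false = false
[1.2.2.1] true OR true = true
[1.2.2] NOT true = false
[1.2] false → false (antecedent false ⇒ implication holds) = true
[1] false OR true = true
[2.1.1.2] NOT false = true
[2.1.1] true OR true = true
[2.1.2.1] false OR false = false
[2.1.2] NOT false = true
[2.1] true AND true = true
[2] NOT true = false
[root] true OR false = true
Overall: true → granted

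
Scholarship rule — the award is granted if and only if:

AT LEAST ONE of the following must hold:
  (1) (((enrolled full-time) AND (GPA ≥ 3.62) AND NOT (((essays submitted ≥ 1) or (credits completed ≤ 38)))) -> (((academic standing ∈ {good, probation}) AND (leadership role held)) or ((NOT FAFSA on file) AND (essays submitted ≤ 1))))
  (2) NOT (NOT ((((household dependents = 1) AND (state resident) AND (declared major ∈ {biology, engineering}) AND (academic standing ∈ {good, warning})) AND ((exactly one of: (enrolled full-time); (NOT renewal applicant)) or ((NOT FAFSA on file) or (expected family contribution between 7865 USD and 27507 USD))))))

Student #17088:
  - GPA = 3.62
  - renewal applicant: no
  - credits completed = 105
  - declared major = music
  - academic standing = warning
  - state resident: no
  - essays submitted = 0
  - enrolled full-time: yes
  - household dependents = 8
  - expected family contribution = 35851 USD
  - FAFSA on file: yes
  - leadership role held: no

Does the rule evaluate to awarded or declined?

Atomic conditions:
  enrolled full-time: yes → true
  GPA ≥ 3.62: 3.62 ≥ 3.62 is true
  essays submitted ≥ 1: 0 ≥ 1 is false
  credits completed ≤ 38: 105 ≤ 38 is false
  academic standing ∈ {good, probation}: warning is not in the set → false
  leadership role held: no → false
  NOT FAFSA on file: yes → false
  essays submitted ≤ 1: 0 ≤ 1 is true
  household dependents = 1: 8 == 1 is false
  state resident: no → false
  declared major ∈ {biology, engineering}: music is not in the set → false
  academic standing ∈ {good, warning}: warning is in the set → true
  NOT renewal applicant: no → true
  expected family contribution between 7865 USD and 27507 USD: 35851 in [7865, 27507] is false
Combine:
[1.1.3.1] false OR false = false
[1.1.3] NOT false = true
[1.1] true AND true AND true = true
[1.2.1] false AND false = false
[1.2.2] false AND true = false
[1.2] false OR false = false
[1] true → false = false
[2.1.1.1] false AND false AND false AND true = false
[2.1.1.2.1] exactly-one(true, true) = false
[2.1.1.2.2] false OR false = false
[2.1.1.2] false OR false = false
[2.1.1] false AND false = false
[2.1] NOT false = true
[2] NOT true = false
[root] false OR false = false
Overall: false → declined

Declined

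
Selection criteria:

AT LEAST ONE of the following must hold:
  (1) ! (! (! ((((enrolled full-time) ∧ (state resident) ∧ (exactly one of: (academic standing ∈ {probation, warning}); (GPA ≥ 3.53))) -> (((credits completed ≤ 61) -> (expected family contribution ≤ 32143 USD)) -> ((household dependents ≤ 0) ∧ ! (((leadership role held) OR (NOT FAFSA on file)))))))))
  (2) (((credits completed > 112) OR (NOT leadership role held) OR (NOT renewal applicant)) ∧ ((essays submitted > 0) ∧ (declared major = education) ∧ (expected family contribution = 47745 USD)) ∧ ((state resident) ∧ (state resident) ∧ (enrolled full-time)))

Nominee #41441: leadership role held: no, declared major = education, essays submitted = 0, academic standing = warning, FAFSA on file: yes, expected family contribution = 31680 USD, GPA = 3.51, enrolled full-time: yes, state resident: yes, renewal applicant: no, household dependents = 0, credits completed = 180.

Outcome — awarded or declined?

Atomic conditions:
  enrolled full-time: yes → true
  state resident: yes → true
  academic standing ∈ {probation, warning}: warning is in the set → true
  GPA ≥ 3.53: 3.51 ≥ 3.53 is false
  credits completed ≤ 61: 180 ≤ 61 is false
  expected family contribution ≤ 32143 USD: 31680 ≤ 32143 is true
  household dependents ≤ 0: 0 ≤ 0 is true
  leadership role held: no → false
  NOT FAFSA on file: yes → false
  credits completed > 112: 180 > 112 is true
  NOT leadership role held: no → true
  NOT renewal applicant: no → true
  essays submitted > 0: 0 > 0 is false
  declared major = education: education == education is true
  expected family contribution = 47745 USD: 31680 == 47745 is false
Combine:
[1.1.1.1.1.3] exactly-one(true, false) = true
[1.1.1.1.1] true AND true AND true = true
[1.1.1.1.2.1] false → true (antecedent false ⇒ implication holds) = true
[1.1.1.1.2.2.2.1] false OR false = false
[1.1.1.1.2.2.2] NOT false = true
[1.1.1.1.2.2] true AND true = true
[1.1.1.1.2] true → true = true
[1.1.1.1] true → true = true
[1.1.1] NOT true = false
[1.1] NOT false = true
[1] NOT true = false
[2.1] true OR true OR true = true
[2.2] false AND true AND false = false
[2.3] true AND true AND true = true
[2] true AND false AND true = false
[root] false OR false = false
Overall: false → declined

Declined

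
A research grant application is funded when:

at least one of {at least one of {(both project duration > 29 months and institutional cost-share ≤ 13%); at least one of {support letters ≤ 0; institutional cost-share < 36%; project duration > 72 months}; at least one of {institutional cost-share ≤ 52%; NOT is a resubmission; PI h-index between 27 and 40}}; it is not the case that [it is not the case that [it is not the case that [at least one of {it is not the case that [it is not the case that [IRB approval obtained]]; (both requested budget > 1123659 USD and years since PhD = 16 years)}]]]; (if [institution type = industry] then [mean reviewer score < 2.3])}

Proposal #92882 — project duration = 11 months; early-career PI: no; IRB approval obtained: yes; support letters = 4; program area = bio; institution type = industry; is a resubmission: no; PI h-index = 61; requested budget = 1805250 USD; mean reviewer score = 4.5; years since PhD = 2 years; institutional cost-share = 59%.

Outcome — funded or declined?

Funded

Atomic conditions:
  project duration > 29 months: 11 > 29 is false
  institutional cost-share ≤ 13%: 59 ≤ 13 is false
  support letters ≤ 0: 4 ≤ 0 is false
  institutional cost-share < 36%: 59 < 36 is false
  project duration > 72 months: 11 > 72 is false
  institutional cost-share ≤ 52%: 59 ≤ 52 is false
  NOT is a resubmission: no → true
  PI h-index between 27 and 40: 61 in [27, 40] is false
  IRB approval obtained: yes → true
  requested budget > 1123659 USD: 1805250 > 1123659 is true
  years since PhD = 16 years: 2 == 16 is false
  institution type = industry: industry == industry is true
  mean reviewer score < 2.3: 4.5 < 2.3 is false
Combine:
[1.1] false AND false = false
[1.2] false OR false OR false = false
[1.3] false OR true OR false = true
[1] false OR false OR true = true
[2.1.1.1.1.1] NOT true = false
[2.1.1.1.1] NOT false = true
[2.1.1.1.2] true AND false = false
[2.1.1.1] true OR false = true
[2.1.1] NOT true = false
[2.1] NOT false = true
[2] NOT true = false
[3] true → false = false
[root] true OR false OR false = true
Overall: true → funded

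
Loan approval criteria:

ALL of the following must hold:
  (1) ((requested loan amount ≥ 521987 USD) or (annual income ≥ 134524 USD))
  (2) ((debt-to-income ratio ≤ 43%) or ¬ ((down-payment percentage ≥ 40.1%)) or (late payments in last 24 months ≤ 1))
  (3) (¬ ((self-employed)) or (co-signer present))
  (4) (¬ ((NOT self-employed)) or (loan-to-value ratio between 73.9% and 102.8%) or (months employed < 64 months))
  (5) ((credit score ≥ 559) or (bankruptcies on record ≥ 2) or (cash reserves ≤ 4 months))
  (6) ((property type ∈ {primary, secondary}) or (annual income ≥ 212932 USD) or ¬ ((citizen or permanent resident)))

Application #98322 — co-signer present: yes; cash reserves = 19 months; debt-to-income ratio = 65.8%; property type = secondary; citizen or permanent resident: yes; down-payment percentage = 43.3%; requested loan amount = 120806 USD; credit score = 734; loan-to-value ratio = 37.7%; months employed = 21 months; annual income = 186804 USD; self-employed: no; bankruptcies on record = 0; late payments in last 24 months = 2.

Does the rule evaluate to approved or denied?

Atomic conditions:
  requested loan amount ≥ 521987 USD: 120806 ≥ 521987 is false
  annual income ≥ 134524 USD: 186804 ≥ 134524 is true
  debt-to-income ratio ≤ 43%: 65.8 ≤ 43 is false
  down-payment percentage ≥ 40.1%: 43.3 ≥ 40.1 is true
  late payments in last 24 months ≤ 1: 2 ≤ 1 is false
  self-employed: no → false
  co-signer present: yes → true
  NOT self-employed: no → true
  loan-to-value ratio between 73.9% and 102.8%: 37.7 in [73.9, 102.8] is false
  months employed < 64 months: 21 < 64 is true
  credit score ≥ 559: 734 ≥ 559 is true
  bankruptcies on record ≥ 2: 0 ≥ 2 is false
  cash reserves ≤ 4 months: 19 ≤ 4 is false
  property type ∈ {primary, secondary}: secondary is in the set → true
  annual income ≥ 212932 USD: 186804 ≥ 212932 is false
  citizen or permanent resident: yes → true
Combine:
[1] false OR true = true
[2.2] NOT true = false
[2] false OR false OR false = false
[3.1] NOT false = true
[3] true OR true = true
[4.1] NOT true = false
[4] false OR false OR true = true
[5] true OR false OR false = true
[6.3] NOT true = false
[6] true OR false OR false = true
[root] true AND false AND true AND true AND true AND true = false
Overall: false → denied

Denied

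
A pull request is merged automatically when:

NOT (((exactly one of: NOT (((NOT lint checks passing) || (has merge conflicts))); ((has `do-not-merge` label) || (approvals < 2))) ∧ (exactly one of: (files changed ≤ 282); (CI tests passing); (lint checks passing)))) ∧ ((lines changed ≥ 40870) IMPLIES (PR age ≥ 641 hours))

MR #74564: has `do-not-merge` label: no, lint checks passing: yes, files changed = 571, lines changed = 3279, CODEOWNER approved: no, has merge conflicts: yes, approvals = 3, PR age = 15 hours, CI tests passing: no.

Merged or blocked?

Merged

Atomic conditions:
  NOT lint checks passing: yes → false
  has merge conflicts: yes → true
  has `do-not-merge` label: no → false
  approvals < 2: 3 < 2 is false
  files changed ≤ 282: 571 ≤ 282 is false
  CI tests passing: no → false
  lint checks passing: yes → true
  lines changed ≥ 40870: 3279 ≥ 40870 is false
  PR age ≥ 641 hours: 15 ≥ 641 is false
Combine:
[1.1.1.1.1] false OR true = true
[1.1.1.1] NOT true = false
[1.1.1.2] false OR false = false
[1.1.1] exactly-one(false, false) = false
[1.1.2] exactly-one(false, false, true) = true
[1.1] false AND true = false
[1] NOT false = true
[2] false → false (antecedent false ⇒ implication holds) = true
[root] true AND true = true
Overall: true → merged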